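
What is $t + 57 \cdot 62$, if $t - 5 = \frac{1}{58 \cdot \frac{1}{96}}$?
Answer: $\frac{102679}{29} \approx 3540.7$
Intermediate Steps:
$t = \frac{193}{29}$ ($t = 5 + \frac{1}{58 \cdot \frac{1}{96}} = 5 + \frac{1}{\frac{29}{48}} = 5 + \frac{48}{29} = \frac{193}{29} \approx 6.6552$)
$t + 57 \cdot 62 = \frac{193}{29} + 57 \cdot 62 = \frac{193}{29} + 3534 = \frac{102679}{29}$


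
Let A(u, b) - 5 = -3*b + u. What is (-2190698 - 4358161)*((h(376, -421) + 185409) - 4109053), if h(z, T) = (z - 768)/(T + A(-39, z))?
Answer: 40675801895883540/1583 ≈ 2.5695e+13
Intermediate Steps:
A(u, b) = 5 + u - 3*b (A(u, b) = 5 + (-3*b + u) = 5 + (u - 3*b) = 5 + u - 3*b)
h(z, T) = (-768 + z)/(-34 + T - 3*z) (h(z, T) = (z - 768)/(T + (5 - 39 - 3*z)) = (-768 + z)/(T + (-34 - 3*z)) = (-768 + z)/(-34 + T - 3*z))
(-2190698 - 4358161)*((h(376, -421) + 185409) - 4109053) = (-2190698 - 4358161)*(((768 - 1*376)/(34 - 1*(-421) + 3*376) + 185409) - 4109053) = -6548859*(((768 - 376)/(34 + 421 + 1128) + 185409) - 4109053) = -6548859*((392/1583 + 185409) - 4109053) = -6548859*(293502839/1583 - 4109053) = -6548859*(-6211128060/1583) = 40675801895883540/1583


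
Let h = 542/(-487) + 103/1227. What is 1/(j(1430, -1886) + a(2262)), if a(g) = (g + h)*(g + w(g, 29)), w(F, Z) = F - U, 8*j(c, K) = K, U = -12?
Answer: 796732/8170907926751 ≈ 9.7508e-8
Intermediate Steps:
j(c, K) = K/8
w(F, Z) = 12 + F (w(F, Z) = F - 1*(-12) = F + 12 = 12 + F)
h = -614873/597549 (h = 542*(-1/487) + 103*(1/1227) = -542/487 + 103/1227 = -614873/597549 ≈ -1.0290)
a(g) = (12 + 2*g)*(-614873/597549 + g) (a(g) = (g - 614873/597549)*(g + (12 + g)) = (-614873/597549 + g)*(12 + 2*g) = (12 + 2*g)*(-614873/597549 + g))
1/(j(1430, -1886) + a(2262)) = 1/((⅛)*(-1886) + (-2459492/199183 + 2*2262² + (5940842/597549)*2262)) = 1/(-943/4 + (-2459492/199183 + 2*5116644 + 4479394868/199183)) = 1/(-943/4 + (-2459492/199183 + 10233288 + 4479394868/199183)) = 1/(-943/4 + 2042773939080/199183) = 1/(8170907926751/796732) = 796732/8170907926751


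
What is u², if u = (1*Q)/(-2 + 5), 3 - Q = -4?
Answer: 49/9 ≈ 5.4444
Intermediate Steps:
Q = 7 (Q = 3 - 1*(-4) = 3 + 4 = 7)
u = 7/3 (u = (1*7)/(-2 + 5) = 7/3 ≈ 2.3333)
u² = (7/3)² = 49/9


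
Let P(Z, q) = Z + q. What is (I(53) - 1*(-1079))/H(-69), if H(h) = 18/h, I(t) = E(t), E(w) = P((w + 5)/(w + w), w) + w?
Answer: -722591/159 ≈ -4544.6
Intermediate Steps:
E(w) = 2*w + (5 + w)/(2*w) (E(w) = ((w + 5)/(w + w) + w) + w = ((5 + w)/((2*w)) + w) + w = ((5 + w)*(1/(2*w)) + w) + w = ((5 + w)/(2*w) + w) + w = (w + (5 + w)/(2*w)) + w = 2*w + (5 + w)/(2*w))
I(t) = (5 + t + 4*t**2)/(2*t)
(I(53) - 1*(-1079))/H(-69) = ((1/2)*(5 + 53 + 4*53**2)/53 - 1*(-1079))/((18/(-69))) = ((1/2)*(1/53)*(5 + 53 + 4*2809) + 1079)/((18*(-1/69))) = ((1/2)*(1/53)*(5 + 53 + 11236) + 1079)/(-6/23) = ((1/2)*(1/53)*11294 + 1079)*(-23/6) = (5647/53 + 1079)*(-23/6) = (62834/53)*(-23/6) = -722591/159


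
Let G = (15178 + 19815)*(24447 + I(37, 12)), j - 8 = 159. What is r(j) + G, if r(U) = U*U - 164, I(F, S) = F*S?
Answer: 871038488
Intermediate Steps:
j = 167 (j = 8 + 159 = 167)
r(U) = -164 + U² (r(U) = U² - 164 = -164 + U²)
G = 871010763 (G = (15178 + 19815)*(24447 + 37*12) = 34993*(24447 + 444) = 34993*24891 = 871010763)
r(j) + G = (-164 + 167²) + 871010763 = (-164 + 27889) + 871010763 = 27725 + 871010763 = 871038488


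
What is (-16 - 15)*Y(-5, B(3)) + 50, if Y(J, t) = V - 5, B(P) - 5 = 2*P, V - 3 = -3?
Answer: 205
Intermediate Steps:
V = 0 (V = 3 - 3 = 0)
B(P) = 5 + 2*P
Y(J, t) = -5 (Y(J, t) = 0 - 5 = -5)
(-16 - 15)*Y(-5, B(3)) + 50 = (-16 - 15)*(-5) + 50 = -31*(-5) + 50 = 155 + 50 = 205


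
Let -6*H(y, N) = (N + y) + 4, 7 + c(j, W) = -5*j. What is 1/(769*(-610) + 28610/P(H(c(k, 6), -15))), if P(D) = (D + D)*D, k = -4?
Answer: -1/340345 ≈ -2.9382e-6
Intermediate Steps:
c(j, W) = -7 - 5*j
H(y, N) = -⅔ - N/6 - y/6 (H(y, N) = -((N + y) + 4)/6 = -(4 + N + y)/6 = -⅔ - N/6 - y/6)
P(D) = 2*D² (P(D) = (2*D)*D = 2*D²)
1/(769*(-610) + 28610/P(H(c(k, 6), -15))) = 1/(769*(-610) + 28610/((2*(-⅔ - ⅙*(-15) - (-7 - 5*(-4))/6)²))) = 1/(-469090 + 28610/((2*(-⅔ + 5/2 - (-7 + 20)/6)²))) = 1/(-469090 + 28610/((2*(-⅔ + 5/2 - ⅙*13)²))) = 1/(-469090 + 28610/((2*(-⅔ + 5/2 - 13/6)²))) = 1/(-469090 + 28610/((2*(-⅓)²))) = 1/(-469090 + 28610/((2*(⅑)))) = 1/(-469090 + 28610/(2/9)) = 1/(-469090 + 28610*(9/2)) = 1/(-469090 + 128745) = 1/(-340345) = -1/340345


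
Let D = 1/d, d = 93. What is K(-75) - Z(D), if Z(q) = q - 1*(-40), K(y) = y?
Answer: -10696/93 ≈ -115.01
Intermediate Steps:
D = 1/93 ≈ 0.010753
Z(q) = 40 + q (Z(q) = q + 40 = 40 + q)
K(-75) - Z(D) = -75 - (40 + 1/93) = -75 - 1*3721/93 = -75 - 3721/93 = -10696/93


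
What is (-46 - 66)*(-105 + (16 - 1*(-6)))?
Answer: 9296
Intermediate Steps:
(-46 - 66)*(-105 + (16 - 1*(-6))) = -112*(-105 + (16 + 6)) = -112*(-105 + 22) = -112*(-83) = 9296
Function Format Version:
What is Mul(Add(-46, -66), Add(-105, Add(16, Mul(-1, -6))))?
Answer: 9296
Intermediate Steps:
Mul(Add(-46, -66), Add(-105, Add(16, Mul(-1, -6)))) = Mul(-112, Add(-105, Add(16, 6))) = Mul(-112, Add(-105, 22)) = Mul(-112, -83) = 9296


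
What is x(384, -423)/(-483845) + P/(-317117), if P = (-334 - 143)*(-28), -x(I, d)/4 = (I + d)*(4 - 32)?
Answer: -5077066764/153435474865 ≈ -0.033089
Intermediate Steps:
x(I, d) = 112*I + 112*d (x(I, d) = -4*(I + d)*(4 - 32) = -4*(I + d)*(-28) = -4*(-28*I - 28*d) = 112*I + 112*d)
P = 13356 (P = -477*(-28) = 13356)
x(384, -423)/(-483845) + P/(-317117) = (112*384 + 112*(-423))/(-483845) + 13356/(-317117) = (43008 - 47376)*(-1/483845) + 13356*(-1/317117) = -4368*(-1/483845) - 13356/317117 = 4368/483845 - 13356/317117 = -5077066764/153435474865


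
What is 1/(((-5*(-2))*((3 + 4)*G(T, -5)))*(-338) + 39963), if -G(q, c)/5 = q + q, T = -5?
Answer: -1/1143037 ≈ -8.7486e-7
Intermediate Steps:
G(q, c) = -10*q (G(q, c) = -5*(q + q) = -10*q)
1/(((-5*(-2))*((3 + 4)*G(T, -5)))*(-338) + 39963) = 1/(((-5*(-2))*((3 + 4)*(-10*(-5))))*(-338) + 39963) = 1/((10*(7*50))*(-338) + 39963) = 1/((10*350)*(-338) + 39963) = 1/(3500*(-338) + 39963) = 1/(-1183000 + 39963) = 1/(-1143037) = -1/1143037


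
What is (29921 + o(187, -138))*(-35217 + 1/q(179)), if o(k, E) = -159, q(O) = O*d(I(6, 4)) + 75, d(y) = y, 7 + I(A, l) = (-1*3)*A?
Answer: -2305882393681/2200 ≈ -1.0481e+9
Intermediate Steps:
I(A, l) = -7 - 3*A (I(A, l) = -7 + (-1*3)*A = -7 - 3*A)
q(O) = 75 - 25*O (q(O) = O*(-7 - 3*6) + 75 = O*(-7 - 18) + 75 = O*(-25) + 75 = -25*O + 75 = 75 - 25*O)
(29921 + o(187, -138))*(-35217 + 1/q(179)) = (29921 - 159)*(-35217 + 1/(75 - 25*179)) = 29762*(-35217 + 1/(75 - 4475)) = 29762*(-35217 + 1/(-4400)) = 29762*(-35217 - 1/4400) = 29762*(-154954801/4400) = -2305882393681/2200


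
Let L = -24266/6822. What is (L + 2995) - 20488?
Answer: -59680756/3411 ≈ -17497.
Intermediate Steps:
L = -12133/3411 (L = -24266*1/6822 = -12133/3411 ≈ -3.5570)
(L + 2995) - 20488 = (-12133/3411 + 2995) - 20488 = 10203812/3411 - 20488 = -59680756/3411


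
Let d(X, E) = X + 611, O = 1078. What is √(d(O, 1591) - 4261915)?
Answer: I*√4260226 ≈ 2064.0*I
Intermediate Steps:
d(X, E) = 611 + X
√(d(O, 1591) - 4261915) = √((611 + 1078) - 4261915) = √(1689 - 4261915) = √(-4260226) = I*√4260226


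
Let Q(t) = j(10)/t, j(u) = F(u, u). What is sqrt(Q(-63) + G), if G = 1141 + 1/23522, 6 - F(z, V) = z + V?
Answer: sqrt(5682785146862)/70566 ≈ 33.782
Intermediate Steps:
F(z, V) = 6 - V - z (F(z, V) = 6 - (z + V) = 6 - (V + z) = 6 + (-V - z) = 6 - V - z)
j(u) = 6 - 2*u (j(u) = 6 - u - u = 6 - 2*u)
Q(t) = -14/t (Q(t) = (6 - 2*10)/t = (6 - 20)/t = -14/t)
G = 26838603/23522 (G = 1141 + 1/23522 = 26838603/23522 ≈ 1141.0)
sqrt(Q(-63) + G) = sqrt(-14/(-63) + 26838603/23522) = sqrt(-14*(-1/63) + 26838603/23522) = sqrt(2/9 + 26838603/23522) = sqrt(241594471/211698) = sqrt(5682785146862)/70566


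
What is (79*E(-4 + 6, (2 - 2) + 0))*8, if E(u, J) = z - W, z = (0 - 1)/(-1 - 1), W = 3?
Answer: -1580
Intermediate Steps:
z = ½ (z = -1/(-2) = -1*(-½) = ½ ≈ 0.50000)
E(u, J) = -5/2 (E(u, J) = ½ - 1*3 = ½ - 3 = -5/2)
(79*E(-4 + 6, (2 - 2) + 0))*8 = (79*(-5/2))*8 = -395/2*8 = -1580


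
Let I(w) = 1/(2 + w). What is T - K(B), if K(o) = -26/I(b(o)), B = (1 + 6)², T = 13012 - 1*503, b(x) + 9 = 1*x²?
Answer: 74753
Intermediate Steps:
b(x) = -9 + x² (b(x) = -9 + 1*x² = -9 + x²)
T = 12509 (T = 13012 - 503 = 12509)
B = 49 (B = 7² = 49)
K(o) = 182 - 26*o² (K(o) = -(-182 + 26*o²) = -26*(-7 + o²) = 182 - 26*o²)
T - K(B) = 12509 - (182 - 26*49²) = 12509 - (182 - 26*2401) = 12509 - (182 - 62426) = 12509 - 1*(-62244) = 12509 + 62244 = 74753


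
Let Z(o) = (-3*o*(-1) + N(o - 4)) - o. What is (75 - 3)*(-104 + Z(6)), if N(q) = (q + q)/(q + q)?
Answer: -6552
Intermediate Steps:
N(q) = 1 (N(q) = (2*q)/((2*q)) = (2*q)*(1/(2*q)) = 1)
Z(o) = 1 + 2*o (Z(o) = (-3*o*(-1) + 1) - o = (3*o + 1) - o = (1 + 3*o) - o = 1 + 2*o)
(75 - 3)*(-104 + Z(6)) = (75 - 3)*(-104 + (1 + 2*6)) = 72*(-104 + (1 + 12)) = 72*(-104 + 13) = 72*(-91) = -6552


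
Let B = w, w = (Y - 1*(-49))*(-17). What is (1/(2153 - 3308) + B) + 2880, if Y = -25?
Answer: 2855159/1155 ≈ 2472.0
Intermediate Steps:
w = -408 (w = (-25 - 1*(-49))*(-17) = (-25 + 49)*(-17) = 24*(-17) = -408)
B = -408
(1/(2153 - 3308) + B) + 2880 = (1/(2153 - 3308) - 408) + 2880 = (1/(-1155) - 408) + 2880 = (-1/1155 - 408) + 2880 = -471241/1155 + 2880 = 2855159/1155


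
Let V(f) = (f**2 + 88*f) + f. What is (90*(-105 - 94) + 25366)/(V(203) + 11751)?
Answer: 7456/71027 ≈ 0.10497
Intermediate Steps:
V(f) = f**2 + 89*f
(90*(-105 - 94) + 25366)/(V(203) + 11751) = (90*(-105 - 94) + 25366)/(203*(89 + 203) + 11751) = (90*(-199) + 25366)/(203*292 + 11751) = (-17910 + 25366)/(59276 + 11751) = 7456/71027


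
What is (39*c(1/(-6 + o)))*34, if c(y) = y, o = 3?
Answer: -442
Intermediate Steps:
(39*c(1/(-6 + o)))*34 = (39/(-6 + 3))*34 = (39/(-3))*34 = (39*(-⅓))*34 = -13*34 = -442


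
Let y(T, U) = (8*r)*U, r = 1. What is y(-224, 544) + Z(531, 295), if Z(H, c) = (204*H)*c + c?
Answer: 31960227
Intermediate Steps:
y(T, U) = 8*U (y(T, U) = (8*1)*U = 8*U)
Z(H, c) = c + 204*H*c (Z(H, c) = 204*H*c + c = c + 204*H*c)
y(-224, 544) + Z(531, 295) = 8*544 + 295*(1 + 204*531) = 4352 + 295*(1 + 108324) = 4352 + 295*108325 = 4352 + 31955875 = 31960227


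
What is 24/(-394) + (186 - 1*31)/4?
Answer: 30487/788 ≈ 38.689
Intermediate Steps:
24/(-394) + (186 - 1*31)/4 = 24*(-1/394) + (186 - 31)*(¼) = -12/197 + 155*(¼) = -12/197 + 155/4 = 30487/788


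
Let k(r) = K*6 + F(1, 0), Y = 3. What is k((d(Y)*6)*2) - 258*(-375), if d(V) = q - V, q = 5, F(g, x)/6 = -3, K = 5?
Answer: 96762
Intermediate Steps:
F(g, x) = -18 (F(g, x) = 6*(-3) = -18)
d(V) = 5 - V
k(r) = 12 (k(r) = 5*6 - 18 = 30 - 18 = 12)
k((d(Y)*6)*2) - 258*(-375) = 12 - 258*(-375) = 12 + 96750 = 96762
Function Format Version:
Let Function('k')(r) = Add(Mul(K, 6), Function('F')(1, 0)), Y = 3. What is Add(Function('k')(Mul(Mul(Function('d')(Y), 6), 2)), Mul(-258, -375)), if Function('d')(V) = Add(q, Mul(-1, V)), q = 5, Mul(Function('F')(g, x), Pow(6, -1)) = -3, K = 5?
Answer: 96762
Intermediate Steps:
Function('F')(g, x) = -18 (Function('F')(g, x) = Mul(6, -3) = -18)
Function('d')(V) = Add(5, Mul(-1, V))
Function('k')(r) = 12 (Function('k')(r) = Add(Mul(5, 6), -18) = Add(30, -18) = 12)
Add(Function('k')(Mul(Mul(Function('d')(Y), 6), 2)), Mul(-258, -375)) = Add(12, Mul(-258, -375)) = Add(12, 96750) = 96762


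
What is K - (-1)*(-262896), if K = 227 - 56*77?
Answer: -266981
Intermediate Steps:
K = -4085 (K = 227 - 4312 = -4085)
K - (-1)*(-262896) = -4085 - (-1)*(-262896) = -4085 - 1*262896 = -4085 - 262896 = -266981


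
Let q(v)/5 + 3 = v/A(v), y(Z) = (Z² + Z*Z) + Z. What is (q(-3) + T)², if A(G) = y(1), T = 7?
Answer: 169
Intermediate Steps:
y(Z) = Z + 2*Z² (y(Z) = (Z² + Z²) + Z = 2*Z² + Z = Z + 2*Z²)
A(G) = 3 (A(G) = 1*(1 + 2*1) = 1*(1 + 2) = 1*3 = 3)
q(v) = -15 + 5*v/3 (q(v) = -15 + 5*(v/3) = -15 + 5*v/3)
(q(-3) + T)² = ((-15 + (5/3)*(-3)) + 7)² = ((-15 - 5) + 7)² = (-20 + 7)² = (-13)² = 169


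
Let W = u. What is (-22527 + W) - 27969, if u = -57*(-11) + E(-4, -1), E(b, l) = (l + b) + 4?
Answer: -49870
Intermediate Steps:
E(b, l) = 4 + b + l (E(b, l) = (b + l) + 4 = 4 + b + l)
u = 626 (u = -57*(-11) + (4 - 4 - 1) = 627 - 1 = 626)
W = 626
(-22527 + W) - 27969 = (-22527 + 626) - 27969 = -21901 - 27969 = -49870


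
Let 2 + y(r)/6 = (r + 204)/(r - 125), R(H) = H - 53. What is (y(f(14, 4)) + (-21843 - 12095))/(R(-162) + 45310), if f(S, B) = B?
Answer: -4109198/5456495 ≈ -0.75308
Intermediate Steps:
R(H) = -53 + H
y(r) = -12 + 6*(204 + r)/(-125 + r) (y(r) = -12 + 6*((r + 204)/(r - 125)) = -12 + 6*((204 + r)/(-125 + r)) = -12 + 6*(204 + r)/(-125 + r))
(y(f(14, 4)) + (-21843 - 12095))/(R(-162) + 45310) = (6*(454 - 1*4)/(-125 + 4) + (-21843 - 12095))/((-53 - 162) + 45310) = (6*(454 - 4)/(-121) - 33938)/(-215 + 45310) = (6*(-1/121)*450 - 33938)/45095 = (-2700/121 - 33938)*(1/45095) = -4109198/121*1/45095 = -4109198/5456495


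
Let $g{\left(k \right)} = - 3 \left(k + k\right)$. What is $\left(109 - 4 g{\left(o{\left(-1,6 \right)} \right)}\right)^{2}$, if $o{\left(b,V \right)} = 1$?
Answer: $17689$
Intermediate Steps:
$g{\left(k \right)} = - 6 k$ ($g{\left(k \right)} = - 3 \cdot 2 k = - 6 k$)
$\left(109 - 4 g{\left(o{\left(-1,6 \right)} \right)}\right)^{2} = \left(109 - 4 \left(\left(-6\right) 1\right)\right)^{2} = \left(109 - -24\right)^{2} = \left(109 + 24\right)^{2} = 133^{2} = 17689$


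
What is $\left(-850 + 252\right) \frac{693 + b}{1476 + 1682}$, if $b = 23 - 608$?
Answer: $- \frac{32292}{1579} \approx -20.451$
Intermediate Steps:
$b = -585$ ($b = 23 - 608 = -585$)
$\left(-850 + 252\right) \frac{693 + b}{1476 + 1682} = \left(-850 + 252\right) \frac{693 - 585}{1476 + 1682} = - 598 \cdot \frac{108}{3158} = - 598 \cdot 108 \cdot \frac{1}{3158} = \left(-598\right) \frac{54}{1579} = - \frac{32292}{1579}$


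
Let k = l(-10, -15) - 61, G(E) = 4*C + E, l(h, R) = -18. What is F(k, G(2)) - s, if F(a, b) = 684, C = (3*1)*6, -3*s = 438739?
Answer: 440791/3 ≈ 1.4693e+5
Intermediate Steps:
s = -438739/3 (s = -1/3*438739 = -438739/3 ≈ -1.4625e+5)
C = 18 (C = 3*6 = 18)
G(E) = 72 + E (G(E) = 4*18 + E = 72 + E)
k = -79 (k = -18 - 61 = -79)
F(k, G(2)) - s = 684 - 1*(-438739/3) = 684 + 438739/3 = 440791/3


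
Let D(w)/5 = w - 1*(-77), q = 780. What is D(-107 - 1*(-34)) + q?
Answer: 800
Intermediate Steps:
D(w) = 385 + 5*w (D(w) = 5*(w - 1*(-77)) = 5*(w + 77) = 5*(77 + w) = 385 + 5*w)
D(-107 - 1*(-34)) + q = (385 + 5*(-107 - 1*(-34))) + 780 = (385 + 5*(-107 + 34)) + 780 = (385 + 5*(-73)) + 780 = (385 - 365) + 780 = 20 + 780 = 800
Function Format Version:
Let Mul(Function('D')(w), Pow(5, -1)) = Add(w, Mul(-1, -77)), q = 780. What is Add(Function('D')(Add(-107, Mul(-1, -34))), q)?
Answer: 800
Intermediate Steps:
Function('D')(w) = Add(385, Mul(5, w)) (Function('D')(w) = Mul(5, Add(w, Mul(-1, -77))) = Mul(5, Add(w, 77)) = Mul(5, Add(77, w)) = Add(385, Mul(5, w)))
Add(Function('D')(Add(-107, Mul(-1, -34))), q) = Add(Add(385, Mul(5, Add(-107, Mul(-1, -34)))), 780) = Add(Add(385, Mul(5, Add(-107, 34))), 780) = Add(Add(385, Mul(5, -73)), 780) = Add(Add(385, -365), 780) = Add(20, 780) = 800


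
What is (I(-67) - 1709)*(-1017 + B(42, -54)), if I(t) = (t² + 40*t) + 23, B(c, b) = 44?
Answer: -119679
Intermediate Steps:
I(t) = 23 + t² + 40*t
(I(-67) - 1709)*(-1017 + B(42, -54)) = ((23 + (-67)² + 40*(-67)) - 1709)*(-1017 + 44) = ((23 + 4489 - 2680) - 1709)*(-973) = (1832 - 1709)*(-973) = 123*(-973) = -119679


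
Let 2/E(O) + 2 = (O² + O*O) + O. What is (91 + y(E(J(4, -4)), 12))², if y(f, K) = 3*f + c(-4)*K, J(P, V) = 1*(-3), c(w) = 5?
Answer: 3876961/169 ≈ 22941.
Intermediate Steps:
J(P, V) = -3
E(O) = 2/(-2 + O + 2*O²) (E(O) = 2/(-2 + ((O² + O*O) + O)) = 2/(-2 + ((O² + O²) + O)) = 2/(-2 + (2*O² + O)) = 2/(-2 + (O + 2*O²)) = 2/(-2 + O + 2*O²))
y(f, K) = 3*f + 5*K
(91 + y(E(J(4, -4)), 12))² = (91 + (3*(2/(-2 - 3 + 2*(-3)²)) + 5*12))² = (91 + (3*(2/(-2 - 3 + 2*9)) + 60))² = (91 + (3*(2/(-2 - 3 + 18)) + 60))² = (91 + (3*(2/13) + 60))² = (91 + (6/13 + 60))² = (91 + 786/13)² = (1969/13)² = 3876961/169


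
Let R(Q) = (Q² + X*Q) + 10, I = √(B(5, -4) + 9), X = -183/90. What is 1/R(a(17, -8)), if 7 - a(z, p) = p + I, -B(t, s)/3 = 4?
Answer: 30*I/(839*√3 + 6045*I) ≈ 0.0046916 + 0.0011279*I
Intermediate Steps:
B(t, s) = -12 (B(t, s) = -3*4 = -12)
X = -61/30 (X = -183*1/90 = -61/30 ≈ -2.0333)
I = I*√3 (I = √(-12 + 9) = √(-3) = I*√3 ≈ 1.732*I)
a(z, p) = 7 - p - I*√3 (a(z, p) = 7 - (p + I*√3) = 7 + (-p - I*√3) = 7 - p - I*√3)
R(Q) = 10 + Q² - 61*Q/30 (R(Q) = (Q² - 61*Q/30) + 10 = 10 + Q² - 61*Q/30)
1/R(a(17, -8)) = 1/(10 + (7 - 1*(-8) - I*√3)² - 61*(7 - 1*(-8) - I*√3)/30) = 1/(10 + (7 + 8 - I*√3)² - 61*(7 + 8 - I*√3)/30) = 1/(10 + (15 - I*√3)² - 61*(15 - I*√3)/30) = 1/(10 + (15 - I*√3)² + (-61/2 + 61*I*√3/30)) = 1/(-41/2 + (15 - I*√3)² + 61*I*√3/30)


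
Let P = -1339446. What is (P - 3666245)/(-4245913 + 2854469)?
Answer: 5005691/1391444 ≈ 3.5975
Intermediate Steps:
(P - 3666245)/(-4245913 + 2854469) = (-1339446 - 3666245)/(-4245913 + 2854469) = -5005691/(-1391444) = -5005691*(-1/1391444) = 5005691/1391444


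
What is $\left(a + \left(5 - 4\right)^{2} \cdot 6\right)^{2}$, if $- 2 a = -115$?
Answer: $\frac{16129}{4} \approx 4032.3$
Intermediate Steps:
$a = \frac{115}{2}$ ($a = \left(- \frac{1}{2}\right) \left(-115\right) = \frac{115}{2} \approx 57.5$)
$\left(a + \left(5 - 4\right)^{2} \cdot 6\right)^{2} = \left(\frac{115}{2} + \left(5 - 4\right)^{2} \cdot 6\right)^{2} = \left(\frac{115}{2} + 1^{2} \cdot 6\right)^{2} = \left(\frac{115}{2} + 1 \cdot 6\right)^{2} = \left(\frac{115}{2} + 6\right)^{2} = \left(\frac{127}{2}\right)^{2} = \frac{16129}{4}$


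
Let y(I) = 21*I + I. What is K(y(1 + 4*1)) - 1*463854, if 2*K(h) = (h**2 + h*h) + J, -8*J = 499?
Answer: -7228563/16 ≈ -4.5179e+5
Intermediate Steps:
J = -499/8 (J = -1/8*499 = -499/8 ≈ -62.375)
y(I) = 22*I
K(h) = -499/16 + h**2 (K(h) = ((h**2 + h*h) - 499/8)/2 = ((h**2 + h**2) - 499/8)/2 = (2*h**2 - 499/8)/2 = (-499/8 + 2*h**2)/2 = -499/16 + h**2)
K(y(1 + 4*1)) - 1*463854 = (-499/16 + (22*(1 + 4*1))**2) - 1*463854 = (-499/16 + (22*(1 + 4))**2) - 463854 = (-499/16 + (22*5)**2) - 463854 = (-499/16 + 110**2) - 463854 = (-499/16 + 12100) - 463854 = 193101/16 - 463854 = -7228563/16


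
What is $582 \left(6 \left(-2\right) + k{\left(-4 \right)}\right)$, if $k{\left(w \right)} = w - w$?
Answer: $-6984$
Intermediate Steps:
$k{\left(w \right)} = 0$
$582 \left(6 \left(-2\right) + k{\left(-4 \right)}\right) = 582 \left(6 \left(-2\right) + 0\right) = 582 \left(-12 + 0\right) = 582 \left(-12\right) = -6984$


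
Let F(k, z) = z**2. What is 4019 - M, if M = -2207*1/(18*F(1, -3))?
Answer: 653285/162 ≈ 4032.6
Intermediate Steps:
M = -2207/162 (M = -2207/(-2*(-9)*(-3)**2) = -2207/(18*9) = -2207/162 ≈ -13.623)
4019 - M = 4019 - 1*(-2207/162) = 4019 + 2207/162 = 653285/162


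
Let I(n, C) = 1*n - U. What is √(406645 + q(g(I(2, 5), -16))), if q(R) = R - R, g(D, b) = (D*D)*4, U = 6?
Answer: √406645 ≈ 637.69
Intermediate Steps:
I(n, C) = -6 + n (I(n, C) = 1*n - 1*6 = n - 6 = -6 + n)
g(D, b) = 4*D² (g(D, b) = D²*4 = 4*D²)
q(R) = 0
√(406645 + q(g(I(2, 5), -16))) = √(406645 + 0) = √406645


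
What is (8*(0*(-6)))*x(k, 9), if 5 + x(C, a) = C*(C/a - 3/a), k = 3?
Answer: 0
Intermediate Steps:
x(C, a) = -5 + C*(-3/a + C/a) (x(C, a) = -5 + C*(C/a - 3/a) = -5 + C*(-3/a + C/a))
(8*(0*(-6)))*x(k, 9) = (8*(0*(-6)))*((3² - 5*9 - 3*3)/9) = (8*0)*((9 - 45 - 9)/9) = 0*((⅑)*(-45)) = 0*(-5) = 0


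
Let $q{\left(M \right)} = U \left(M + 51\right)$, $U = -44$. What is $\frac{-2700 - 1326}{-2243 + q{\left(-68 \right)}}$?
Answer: $\frac{4026}{1495} \approx 2.693$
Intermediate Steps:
$q{\left(M \right)} = -2244 - 44 M$ ($q{\left(M \right)} = - 44 \left(M + 51\right) = - 44 \left(51 + M\right) = -2244 - 44 M$)
$\frac{-2700 - 1326}{-2243 + q{\left(-68 \right)}} = \frac{-2700 - 1326}{-2243 - -748} = - \frac{4026}{-2243 + \left(-2244 + 2992\right)} = - \frac{4026}{-2243 + 748} = - \frac{4026}{-1495} = \left(-4026\right) \left(- \frac{1}{1495}\right) = \frac{4026}{1495}$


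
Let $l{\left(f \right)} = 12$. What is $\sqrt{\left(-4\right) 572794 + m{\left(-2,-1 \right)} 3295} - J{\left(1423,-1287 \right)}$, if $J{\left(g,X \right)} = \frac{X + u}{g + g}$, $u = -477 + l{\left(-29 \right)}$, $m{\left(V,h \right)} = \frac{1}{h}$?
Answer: $\frac{876}{1423} + i \sqrt{2294471} \approx 0.6156 + 1514.8 i$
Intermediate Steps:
$u = -465$ ($u = -477 + 12 = -465$)
$J{\left(g,X \right)} = \frac{-465 + X}{2 g}$ ($J{\left(g,X \right)} = \frac{X - 465}{g + g} = \frac{-465 + X}{2 g}$)
$\sqrt{\left(-4\right) 572794 + m{\left(-2,-1 \right)} 3295} - J{\left(1423,-1287 \right)} = \sqrt{\left(-4\right) 572794 + \frac{1}{-1} \cdot 3295} - \frac{-465 - 1287}{2 \cdot 1423} = \sqrt{-2291176 - 3295} - \frac{1}{2} \cdot \frac{1}{1423} \left(-1752\right) = \sqrt{-2291176 - 3295} - - \frac{876}{1423} = \sqrt{-2294471} + \frac{876}{1423} = i \sqrt{2294471} + \frac{876}{1423} = \frac{876}{1423} + i \sqrt{2294471}$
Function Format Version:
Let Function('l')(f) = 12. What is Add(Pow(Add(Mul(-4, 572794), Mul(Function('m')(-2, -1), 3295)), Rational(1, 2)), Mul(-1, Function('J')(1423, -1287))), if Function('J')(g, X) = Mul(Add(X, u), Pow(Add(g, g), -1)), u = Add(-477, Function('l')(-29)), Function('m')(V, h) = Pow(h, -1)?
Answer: Add(Rational(876, 1423), Mul(I, Pow(2294471, Rational(1, 2)))) ≈ Add(0.61560, Mul(1514.8, I))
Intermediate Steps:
u = -465 (u = Add(-477, 12) = -465)
Function('J')(g, X) = Mul(Rational(1, 2), Pow(g, -1), Add(-465, X)) (Function('J')(g, X) = Mul(Add(X, -465), Pow(Add(g, g), -1)) = Mul(Add(-465, X), Pow(Mul(2, g), -1)) = Mul(Add(-465, X), Mul(Rational(1, 2), Pow(g, -1))) = Mul(Rational(1, 2), Pow(g, -1), Add(-465, X)))
Add(Pow(Add(Mul(-4, 572794), Mul(Function('m')(-2, -1), 3295)), Rational(1, 2)), Mul(-1, Function('J')(1423, -1287))) = Add(Pow(Add(Mul(-4, 572794), Mul(Pow(-1, -1), 3295)), Rational(1, 2)), Mul(-1, Mul(Rational(1, 2), Pow(1423, -1), Add(-465, -1287)))) = Add(Pow(Add(-2291176, Mul(-1, 3295)), Rational(1, 2)), Mul(-1, Mul(Rational(1, 2), Rational(1, 1423), -1752))) = Add(Pow(Add(-2291176, -3295), Rational(1, 2)), Mul(-1, Rational(-876, 1423))) = Add(Pow(-2294471, Rational(1, 2)), Rational(876, 1423)) = Add(Mul(I, Pow(2294471, Rational(1, 2))), Rational(876, 1423)) = Add(Rational(876, 1423), Mul(I, Pow(2294471, Rational(1, 2))))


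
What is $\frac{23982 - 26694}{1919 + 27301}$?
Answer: $- \frac{226}{2435} \approx -0.092813$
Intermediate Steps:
$\frac{23982 - 26694}{1919 + 27301} = \frac{23982 - 26694}{29220} = \left(-2712\right) \frac{1}{29220} = - \frac{226}{2435}$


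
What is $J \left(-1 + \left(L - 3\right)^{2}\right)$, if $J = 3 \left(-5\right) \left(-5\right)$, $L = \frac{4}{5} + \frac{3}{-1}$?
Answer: $1953$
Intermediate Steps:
$L = - \frac{11}{5}$ ($L = 4 \cdot \frac{1}{5} + 3 \left(-1\right) = \frac{4}{5} - 3 = - \frac{11}{5} \approx -2.2$)
$J = 75$ ($J = \left(-15\right) \left(-5\right) = 75$)
$J \left(-1 + \left(L - 3\right)^{2}\right) = 75 \left(-1 + \left(- \frac{11}{5} - 3\right)^{2}\right) = 75 \left(-1 + \left(- \frac{26}{5}\right)^{2}\right) = 75 \left(-1 + \frac{676}{25}\right) = 75 \cdot \frac{651}{25} = 1953$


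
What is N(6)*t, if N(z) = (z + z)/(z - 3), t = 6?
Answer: 24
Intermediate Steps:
N(z) = 2*z/(-3 + z) (N(z) = (2*z)/(-3 + z) = 2*z/(-3 + z))
N(6)*t = (2*6/(-3 + 6))*6 = (2*6/3)*6 = (2*6*(⅓))*6 = 4*6 = 24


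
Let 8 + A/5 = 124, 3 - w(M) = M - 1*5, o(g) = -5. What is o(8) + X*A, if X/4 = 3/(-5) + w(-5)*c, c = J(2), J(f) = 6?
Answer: 179563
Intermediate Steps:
w(M) = 8 - M (w(M) = 3 - (M - 1*5) = 3 - (M - 5) = 3 - (-5 + M) = 3 + (5 - M) = 8 - M)
c = 6
A = 580 (A = -40 + 5*124 = -40 + 620 = 580)
X = 1548/5 (X = 4*(3/(-5) + (8 - 1*(-5))*6) = 4*(3*(-⅕) + (8 + 5)*6) = 4*(-⅗ + 13*6) = 4*(-⅗ + 78) = 4*(387/5) = 1548/5 ≈ 309.60)
o(8) + X*A = -5 + (1548/5)*580 = -5 + 179568 = 179563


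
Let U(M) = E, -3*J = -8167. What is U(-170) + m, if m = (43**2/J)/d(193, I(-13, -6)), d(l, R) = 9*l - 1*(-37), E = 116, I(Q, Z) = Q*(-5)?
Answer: 1680643475/14488258 ≈ 116.00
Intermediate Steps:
J = 8167/3 (J = -1/3*(-8167) = 8167/3 ≈ 2722.3)
I(Q, Z) = -5*Q
d(l, R) = 37 + 9*l (d(l, R) = 9*l + 37 = 37 + 9*l)
U(M) = 116
m = 5547/14488258 (m = (43**2/(8167/3))/(37 + 9*193) = (1849*(3/8167))/(37 + 1737) = (5547/8167)/1774 = (5547/8167)*(1/1774) = 5547/14488258 ≈ 0.00038286)
U(-170) + m = 116 + 5547/14488258 = 1680643475/14488258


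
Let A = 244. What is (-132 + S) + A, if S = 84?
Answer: 196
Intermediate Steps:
(-132 + S) + A = (-132 + 84) + 244 = -48 + 244 = 196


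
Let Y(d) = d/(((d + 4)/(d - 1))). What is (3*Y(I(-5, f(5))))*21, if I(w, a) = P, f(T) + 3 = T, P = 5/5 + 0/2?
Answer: 0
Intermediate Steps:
P = 1 (P = 5*(⅕) + 0*(½) = 1 + 0 = 1)
f(T) = -3 + T
I(w, a) = 1
Y(d) = d*(-1 + d)/(4 + d) (Y(d) = d/(((4 + d)/(-1 + d))) = d*((-1 + d)/(4 + d)) = d*(-1 + d)/(4 + d))
(3*Y(I(-5, f(5))))*21 = (3*(1*(-1 + 1)/(4 + 1)))*21 = (3*(1*0/5))*21 = (3*(1*(⅕)*0))*21 = (3*0)*21 = 0*21 = 0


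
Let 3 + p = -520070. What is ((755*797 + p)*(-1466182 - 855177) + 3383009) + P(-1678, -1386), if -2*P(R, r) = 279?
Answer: -379126871577/2 ≈ -1.8956e+11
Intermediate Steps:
p = -520073 (p = -3 - 520070 = -520073)
P(R, r) = -279/2 (P(R, r) = -1/2*279 = -279/2)
((755*797 + p)*(-1466182 - 855177) + 3383009) + P(-1678, -1386) = ((755*797 - 520073)*(-1466182 - 855177) + 3383009) - 279/2 = ((601735 - 520073)*(-2321359) + 3383009) - 279/2 = (81662*(-2321359) + 3383009) - 279/2 = (-189566818658 + 3383009) - 279/2 = -189563435649 - 279/2 = -379126871577/2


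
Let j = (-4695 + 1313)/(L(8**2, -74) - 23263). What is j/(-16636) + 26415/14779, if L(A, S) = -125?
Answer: 5138785667071/2875127114136 ≈ 1.7873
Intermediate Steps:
j = 1691/11694 (j = (-4695 + 1313)/(-125 - 23263) = -3382/(-23388) = -3382*(-1/23388) = 1691/11694 ≈ 0.14460)
j/(-16636) + 26415/14779 = (1691/11694)/(-16636) + 26415/14779 = (1691/11694)*(-1/16636) + 26415*(1/14779) = -1691/194541384 + 26415/14779 = 5138785667071/2875127114136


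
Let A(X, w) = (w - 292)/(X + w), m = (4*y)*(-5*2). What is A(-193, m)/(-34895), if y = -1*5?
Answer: 92/244265 ≈ 0.00037664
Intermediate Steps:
y = -5
m = 200 (m = (4*(-5))*(-5*2) = -20*(-10) = 200)
A(X, w) = (-292 + w)/(X + w)
A(-193, m)/(-34895) = ((-292 + 200)/(-193 + 200))/(-34895) = (-92/7)*(-1/34895) = ((⅐)*(-92))*(-1/34895) = -92/7*(-1/34895) = 92/244265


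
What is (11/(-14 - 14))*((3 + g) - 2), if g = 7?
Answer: -22/7 ≈ -3.1429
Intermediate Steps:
(11/(-14 - 14))*((3 + g) - 2) = (11/(-14 - 14))*((3 + 7) - 2) = (11/(-28))*(10 - 2) = (11*(-1/28))*8 = -11/28*8 = -22/7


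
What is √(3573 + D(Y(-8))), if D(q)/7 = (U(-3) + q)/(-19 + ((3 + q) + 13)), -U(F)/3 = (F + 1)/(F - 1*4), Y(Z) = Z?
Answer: √433015/11 ≈ 59.822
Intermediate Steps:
U(F) = -3*(1 + F)/(-4 + F) (U(F) = -3*(F + 1)/(F - 1*4) = -3*(1 + F)/(F - 4) = -3*(1 + F)/(-4 + F))
D(q) = 7*(-6/7 + q)/(-3 + q) (D(q) = 7*((3*(-1 - 1*(-3))/(-4 - 3) + q)/(-19 + ((3 + q) + 13))) = 7*((3*(-1 + 3)/(-7) + q)/(-19 + (16 + q))) = 7*((3*(-⅐)*2 + q)/(-3 + q)) = 7*((-6/7 + q)/(-3 + q)) = 7*(-6/7 + q)/(-3 + q))
√(3573 + D(Y(-8))) = √(3573 + (-6 + 7*(-8))/(-3 - 8)) = √(3573 + (-6 - 56)/(-11)) = √(3573 - 1/11*(-62)) = √(3573 + 62/11) = √(39365/11) = √433015/11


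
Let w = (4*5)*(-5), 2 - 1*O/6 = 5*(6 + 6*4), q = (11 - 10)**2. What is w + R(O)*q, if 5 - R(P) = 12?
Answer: -107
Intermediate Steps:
q = 1 (q = 1**2 = 1)
O = -888 (O = 12 - 30*(6 + 6*4) = 12 - 30*(6 + 24) = 12 - 30*30 = 12 - 6*150 = 12 - 900 = -888)
R(P) = -7 (R(P) = 5 - 1*12 = 5 - 12 = -7)
w = -100 (w = 20*(-5) = -100)
w + R(O)*q = -100 - 7*1 = -100 - 7 = -107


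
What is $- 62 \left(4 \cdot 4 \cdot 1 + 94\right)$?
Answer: $-6820$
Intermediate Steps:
$- 62 \left(4 \cdot 4 \cdot 1 + 94\right) = - 62 \left(16 \cdot 1 + 94\right) = - 62 \left(16 + 94\right) = \left(-62\right) 110 = -6820$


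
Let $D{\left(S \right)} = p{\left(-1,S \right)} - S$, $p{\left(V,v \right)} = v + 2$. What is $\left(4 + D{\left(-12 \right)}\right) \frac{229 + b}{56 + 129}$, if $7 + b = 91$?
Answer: $\frac{1878}{185} \approx 10.151$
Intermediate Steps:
$b = 84$ ($b = -7 + 91 = 84$)
$p{\left(V,v \right)} = 2 + v$
$D{\left(S \right)} = 2$ ($D{\left(S \right)} = \left(2 + S\right) - S = 2$)
$\left(4 + D{\left(-12 \right)}\right) \frac{229 + b}{56 + 129} = \left(4 + 2\right) \frac{229 + 84}{56 + 129} = 6 \cdot \frac{313}{185} = \frac{1878}{185}$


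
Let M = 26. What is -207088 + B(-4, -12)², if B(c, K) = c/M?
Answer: -34997868/169 ≈ -2.0709e+5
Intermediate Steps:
B(c, K) = c/26
-207088 + B(-4, -12)² = -207088 + ((1/26)*(-4))² = -207088 + (-2/13)² = -207088 + 4/169 = -34997868/169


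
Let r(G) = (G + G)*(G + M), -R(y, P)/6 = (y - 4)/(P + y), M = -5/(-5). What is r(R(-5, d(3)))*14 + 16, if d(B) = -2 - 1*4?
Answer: 66952/121 ≈ 553.32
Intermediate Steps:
M = 1 (M = -5*(-⅕) = 1)
d(B) = -6 (d(B) = -2 - 4 = -6)
R(y, P) = -6*(-4 + y)/(P + y) (R(y, P) = -6*(y - 4)/(P + y) = -6*(-4 + y)/(P + y))
r(G) = 2*G*(1 + G) (r(G) = (G + G)*(G + 1) = (2*G)*(1 + G) = 2*G*(1 + G))
r(R(-5, d(3)))*14 + 16 = (2*(6*(4 - 1*(-5))/(-6 - 5))*(1 + 6*(4 - 1*(-5))/(-6 - 5)))*14 + 16 = (2*(6*(4 + 5)/(-11))*(1 + 6*(4 + 5)/(-11)))*14 + 16 = (2*(6*(-1/11)*9)*(1 + 6*(-1/11)*9))*14 + 16 = (2*(-54/11)*(1 - 54/11))*14 + 16 = (2*(-54/11)*(-43/11))*14 + 16 = (4644/121)*14 + 16 = 65016/121 + 16 = 66952/121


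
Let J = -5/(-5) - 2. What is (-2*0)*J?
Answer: 0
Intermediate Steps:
J = -1 (J = -5*(-⅕) - 2 = 1 - 2 = -1)
(-2*0)*J = -2*0*(-1) = 0*(-1) = 0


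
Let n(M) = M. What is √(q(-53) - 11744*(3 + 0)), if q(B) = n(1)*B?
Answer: I*√35285 ≈ 187.84*I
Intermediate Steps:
q(B) = B (q(B) = 1*B = B)
√(q(-53) - 11744*(3 + 0)) = √(-53 - 11744*(3 + 0)) = √(-53 - 11744*3) = √(-53 - 2936*12) = √(-53 - 35232) = √(-35285) = I*√35285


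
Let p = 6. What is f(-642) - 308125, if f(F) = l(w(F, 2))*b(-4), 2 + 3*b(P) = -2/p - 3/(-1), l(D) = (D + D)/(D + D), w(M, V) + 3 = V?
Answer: -2773123/9 ≈ -3.0813e+5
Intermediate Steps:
w(M, V) = -3 + V
l(D) = 1 (l(D) = (2*D)/((2*D)) = (2*D)*(1/(2*D)) = 1)
b(P) = 2/9 (b(P) = -⅔ + (-2/6 - 3/(-1))/3 = -⅔ + (-2*⅙ - 3*(-1))/3 = -⅔ + (-⅓ + 3)/3 = -⅔ + (⅓)*(8/3) = -⅔ + 8/9 = 2/9)
f(F) = 2/9 (f(F) = 1*(2/9) = 2/9)
f(-642) - 308125 = 2/9 - 308125 = -2773123/9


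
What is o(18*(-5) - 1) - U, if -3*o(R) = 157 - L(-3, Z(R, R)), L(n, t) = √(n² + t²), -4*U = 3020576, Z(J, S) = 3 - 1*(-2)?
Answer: 2265275/3 + √34/3 ≈ 7.5509e+5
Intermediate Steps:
Z(J, S) = 5 (Z(J, S) = 3 + 2 = 5)
U = -755144 (U = -¼*3020576 = -755144)
o(R) = -157/3 + √34/3 (o(R) = -(157 - √((-3)² + 5²))/3 = -(157 - √(9 + 25))/3 = -(157 - √34)/3 = -157/3 + √34/3)
o(18*(-5) - 1) - U = (-157/3 + √34/3) - 1*(-755144) = (-157/3 + √34/3) + 755144 = 2265275/3 + √34/3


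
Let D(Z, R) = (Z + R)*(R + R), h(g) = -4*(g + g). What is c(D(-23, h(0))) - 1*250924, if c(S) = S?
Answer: -250924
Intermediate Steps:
h(g) = -8*g
D(Z, R) = 2*R*(R + Z) (D(Z, R) = (R + Z)*(2*R) = 2*R*(R + Z))
c(D(-23, h(0))) - 1*250924 = 2*(-8*0)*(-8*0 - 23) - 1*250924 = 2*0*(0 - 23) - 250924 = 2*0*(-23) - 250924 = 0 - 250924 = -250924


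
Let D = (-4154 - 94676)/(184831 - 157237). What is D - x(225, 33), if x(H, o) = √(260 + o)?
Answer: -49415/13797 - √293 ≈ -20.699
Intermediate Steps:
D = -49415/13797 (D = -98830/27594 = -98830*1/27594 = -49415/13797 ≈ -3.5816)
D - x(225, 33) = -49415/13797 - √(260 + 33) = -49415/13797 - √293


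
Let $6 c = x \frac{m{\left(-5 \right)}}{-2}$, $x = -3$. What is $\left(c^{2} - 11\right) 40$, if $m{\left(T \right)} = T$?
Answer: $- \frac{755}{2} \approx -377.5$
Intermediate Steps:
$c = - \frac{5}{4}$ ($c = \frac{\left(-3\right) \left(- \frac{5}{-2}\right)}{6} = \frac{\left(-3\right) \left(\left(-5\right) \left(- \frac{1}{2}\right)\right)}{6} = \frac{\left(-3\right) \frac{5}{2}}{6} = \frac{1}{6} \left(- \frac{15}{2}\right) = - \frac{5}{4} \approx -1.25$)
$\left(c^{2} - 11\right) 40 = \left(\left(- \frac{5}{4}\right)^{2} - 11\right) 40 = \left(\frac{25}{16} - 11\right) 40 = \left(- \frac{151}{16}\right) 40 = - \frac{755}{2}$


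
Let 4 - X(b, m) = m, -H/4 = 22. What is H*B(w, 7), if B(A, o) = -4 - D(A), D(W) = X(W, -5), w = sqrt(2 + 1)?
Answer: 1144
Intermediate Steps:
H = -88 (H = -4*22 = -88)
X(b, m) = 4 - m
w = sqrt(3) ≈ 1.7320
D(W) = 9 (D(W) = 4 - 1*(-5) = 4 + 5 = 9)
B(A, o) = -13 (B(A, o) = -4 - 1*9 = -4 - 9 = -13)
H*B(w, 7) = -88*(-13) = 1144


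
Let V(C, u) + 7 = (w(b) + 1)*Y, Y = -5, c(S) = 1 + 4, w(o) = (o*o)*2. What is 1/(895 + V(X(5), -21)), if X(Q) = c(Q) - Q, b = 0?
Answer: 1/883 ≈ 0.0011325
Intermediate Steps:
w(o) = 2*o**2 (w(o) = o**2*2 = 2*o**2)
c(S) = 5
X(Q) = 5 - Q
V(C, u) = -12 (V(C, u) = -7 + (2*0**2 + 1)*(-5) = -7 + (2*0 + 1)*(-5) = -7 + (0 + 1)*(-5) = -7 + 1*(-5) = -7 - 5 = -12)
1/(895 + V(X(5), -21)) = 1/(895 - 12) = 1/883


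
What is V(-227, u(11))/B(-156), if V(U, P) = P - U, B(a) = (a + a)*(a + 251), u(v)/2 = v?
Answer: -83/9880 ≈ -0.0084008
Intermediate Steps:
u(v) = 2*v
B(a) = 2*a*(251 + a) (B(a) = (2*a)*(251 + a) = 2*a*(251 + a))
V(-227, u(11))/B(-156) = (2*11 - 1*(-227))/((2*(-156)*(251 - 156))) = (22 + 227)/((2*(-156)*95)) = 249/(-29640) = 249*(-1/29640) = -83/9880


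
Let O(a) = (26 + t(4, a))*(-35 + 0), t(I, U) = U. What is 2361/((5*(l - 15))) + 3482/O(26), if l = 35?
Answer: 197441/9100 ≈ 21.697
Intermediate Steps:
O(a) = -910 - 35*a (O(a) = (26 + a)*(-35 + 0) = (26 + a)*(-35) = -910 - 35*a)
2361/((5*(l - 15))) + 3482/O(26) = 2361/((5*(35 - 15))) + 3482/(-910 - 35*26) = 2361/((5*20)) + 3482/(-910 - 910) = 2361/100 + 3482/(-1820) = 2361*(1/100) + 3482*(-1/1820) = 2361/100 - 1741/910 = 197441/9100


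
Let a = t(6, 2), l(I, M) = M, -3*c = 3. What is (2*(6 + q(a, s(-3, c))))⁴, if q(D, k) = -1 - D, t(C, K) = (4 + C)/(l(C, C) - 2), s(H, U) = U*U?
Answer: 625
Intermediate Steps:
c = -1 (c = -⅓*3 = -1)
s(H, U) = U²
t(C, K) = (4 + C)/(-2 + C) (t(C, K) = (4 + C)/(C - 2) = (4 + C)/(-2 + C))
a = 5/2 (a = (4 + 6)/(-2 + 6) = 10/4 = (¼)*10 = 5/2 ≈ 2.5000)
(2*(6 + q(a, s(-3, c))))⁴ = (2*(6 + (-1 - 1*5/2)))⁴ = (2*(6 + (-1 - 5/2)))⁴ = (2*(6 - 7/2))⁴ = (2*(5/2))⁴ = 5⁴ = 625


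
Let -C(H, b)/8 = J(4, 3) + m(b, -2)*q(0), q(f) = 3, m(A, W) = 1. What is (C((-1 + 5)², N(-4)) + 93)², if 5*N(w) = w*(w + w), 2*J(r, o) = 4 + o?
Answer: 1681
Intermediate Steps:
J(r, o) = 2 + o/2 (J(r, o) = (4 + o)/2 = 2 + o/2)
N(w) = 2*w²/5 (N(w) = (w*(w + w))/5 = (w*(2*w))/5 = (2*w²)/5 = 2*w²/5)
C(H, b) = -52 (C(H, b) = -8*((2 + (½)*3) + 1*3) = -8*((2 + 3/2) + 3) = -8*(7/2 + 3) = -8*13/2 = -52)
(C((-1 + 5)², N(-4)) + 93)² = (-52 + 93)² = 41² = 1681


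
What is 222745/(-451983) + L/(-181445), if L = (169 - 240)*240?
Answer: -6542835241/16402011087 ≈ -0.39890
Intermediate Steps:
L = -17040 (L = -71*240 = -17040)
222745/(-451983) + L/(-181445) = 222745/(-451983) - 17040/(-181445) = 222745*(-1/451983) - 17040*(-1/181445) = -222745/451983 + 3408/36289 = -6542835241/16402011087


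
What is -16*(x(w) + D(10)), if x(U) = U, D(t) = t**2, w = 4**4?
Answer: -5696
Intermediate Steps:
w = 256
-16*(x(w) + D(10)) = -16*(256 + 10**2) = -16*(256 + 100) = -16*356 = -5696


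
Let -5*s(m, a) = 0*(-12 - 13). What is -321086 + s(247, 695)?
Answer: -321086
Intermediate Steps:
s(m, a) = 0 (s(m, a) = -0*(-12 - 13) = -0*(-25) = -1/5*0 = 0)
-321086 + s(247, 695) = -321086 + 0 = -321086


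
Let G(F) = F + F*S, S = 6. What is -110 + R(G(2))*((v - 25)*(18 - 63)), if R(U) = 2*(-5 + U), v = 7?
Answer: 14470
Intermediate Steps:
G(F) = 7*F (G(F) = F + F*6 = F + 6*F = 7*F)
R(U) = -10 + 2*U
-110 + R(G(2))*((v - 25)*(18 - 63)) = -110 + (-10 + 2*(7*2))*((7 - 25)*(18 - 63)) = -110 + (-10 + 2*14)*(-18*(-45)) = -110 + (-10 + 28)*810 = -110 + 18*810 = -110 + 14580 = 14470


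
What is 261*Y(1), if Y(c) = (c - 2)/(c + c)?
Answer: -261/2 ≈ -130.50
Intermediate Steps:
Y(c) = (-2 + c)/(2*c) (Y(c) = (-2 + c)/((2*c)) = (-2 + c)*(1/(2*c)) = (-2 + c)/(2*c))
261*Y(1) = 261*((1/2)*(-2 + 1)/1) = 261*((1/2)*1*(-1)) = 261*(-1/2) = -261/2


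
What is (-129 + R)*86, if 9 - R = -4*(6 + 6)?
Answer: -6192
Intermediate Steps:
R = 57 (R = 9 - (-4)*(6 + 6) = 9 - (-4)*12 = 9 - 1*(-48) = 9 + 48 = 57)
(-129 + R)*86 = (-129 + 57)*86 = -72*86 = -6192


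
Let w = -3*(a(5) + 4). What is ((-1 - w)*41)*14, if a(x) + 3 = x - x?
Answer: 1148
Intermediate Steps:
a(x) = -3 (a(x) = -3 + (x - x) = -3 + 0 = -3)
w = -3 (w = -3*(-3 + 4) = -3*1 = -3)
((-1 - w)*41)*14 = ((-1 - 1*(-3))*41)*14 = ((-1 + 3)*41)*14 = (2*41)*14 = 82*14 = 1148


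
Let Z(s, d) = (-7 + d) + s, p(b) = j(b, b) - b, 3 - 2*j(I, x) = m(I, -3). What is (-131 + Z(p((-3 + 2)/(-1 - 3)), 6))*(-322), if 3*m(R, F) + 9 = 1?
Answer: 250033/6 ≈ 41672.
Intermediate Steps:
m(R, F) = -8/3 (m(R, F) = -3 + (⅓)*1 = -3 + ⅓ = -8/3)
j(I, x) = 17/6 (j(I, x) = 3/2 - ½*(-8/3) = 3/2 + 4/3 = 17/6)
p(b) = 17/6 - b
Z(s, d) = -7 + d + s
(-131 + Z(p((-3 + 2)/(-1 - 3)), 6))*(-322) = (-131 + (-7 + 6 + (17/6 - (-3 + 2)/(-1 - 3))))*(-322) = (-131 + (-7 + 6 + (17/6 - (-1)/(-4))))*(-322) = (-131 + (-7 + 6 + (17/6 - (-1)*(-1)/4)))*(-322) = (-131 + (-7 + 6 + (17/6 - 1*¼)))*(-322) = (-131 + (-7 + 6 + (17/6 - ¼)))*(-322) = (-131 + (-7 + 6 + 31/12))*(-322) = (-131 + 19/12)*(-322) = -1553/12*(-322) = 250033/6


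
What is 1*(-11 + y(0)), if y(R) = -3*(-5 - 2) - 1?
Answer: 9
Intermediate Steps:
y(R) = 20 (y(R) = -3*(-7) - 1 = 21 - 1 = 20)
1*(-11 + y(0)) = 1*(-11 + 20) = 1*9 = 9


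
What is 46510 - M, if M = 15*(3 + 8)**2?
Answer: 44695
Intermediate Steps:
M = 1815 (M = 15*11**2 = 15*121 = 1815)
46510 - M = 46510 - 1*1815 = 46510 - 1815 = 44695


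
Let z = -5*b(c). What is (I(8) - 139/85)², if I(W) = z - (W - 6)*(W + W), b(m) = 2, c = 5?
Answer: 13756681/7225 ≈ 1904.0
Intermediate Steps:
z = -10 (z = -5*2 = -10)
I(W) = -10 - 2*W*(-6 + W) (I(W) = -10 - (W - 6)*(W + W) = -10 - (-6 + W)*2*W = -10 - 2*W*(-6 + W))
(I(8) - 139/85)² = ((-10 - 2*8² + 12*8) - 139/85)² = ((-10 - 2*64 + 96) - 139*1/85)² = ((-10 - 128 + 96) - 139/85)² = (-42 - 139/85)² = (-3709/85)² = 13756681/7225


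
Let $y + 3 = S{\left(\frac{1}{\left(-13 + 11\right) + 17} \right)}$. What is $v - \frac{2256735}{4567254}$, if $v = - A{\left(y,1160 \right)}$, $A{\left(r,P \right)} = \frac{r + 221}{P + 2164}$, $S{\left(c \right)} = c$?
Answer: $- \frac{21243382489}{37953880740} \approx -0.55972$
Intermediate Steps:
$y = - \frac{44}{15}$ ($y = -3 + \frac{1}{\left(-13 + 11\right) + 17} = -3 + \frac{1}{-2 + 17} = -3 + \frac{1}{15} = - \frac{44}{15} \approx -2.9333$)
$A{\left(r,P \right)} = \frac{221 + r}{2164 + P}$
$v = - \frac{3271}{49860}$ ($v = - \frac{221 - \frac{44}{15}}{2164 + 1160} = - \frac{3271}{3324 \cdot 15} = \left(-1\right) \frac{3271}{49860} = - \frac{3271}{49860} \approx -0.065604$)
$v - \frac{2256735}{4567254} = - \frac{3271}{49860} - \frac{2256735}{4567254} = - \frac{3271}{49860} - 2256735 \cdot \frac{1}{4567254} = - \frac{3271}{49860} - \frac{752245}{1522418} = - \frac{21243382489}{37953880740}$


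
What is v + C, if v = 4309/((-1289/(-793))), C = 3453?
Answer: 7867954/1289 ≈ 6103.9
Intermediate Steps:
v = 3417037/1289 (v = 4309/((-1289*(-1/793))) = 4309/(1289/793) = 4309*(793/1289) = 3417037/1289 ≈ 2650.9)
v + C = 3417037/1289 + 3453 = 7867954/1289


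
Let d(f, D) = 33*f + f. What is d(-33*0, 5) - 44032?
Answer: -44032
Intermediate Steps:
d(f, D) = 34*f
d(-33*0, 5) - 44032 = 34*(-33*0) - 44032 = 34*0 - 44032 = 0 - 44032 = -44032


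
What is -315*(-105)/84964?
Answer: 33075/84964 ≈ 0.38928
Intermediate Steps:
-315*(-105)/84964 = 33075*(1/84964) = 33075/84964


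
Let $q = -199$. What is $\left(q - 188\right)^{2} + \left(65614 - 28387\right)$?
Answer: $186996$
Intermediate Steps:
$\left(q - 188\right)^{2} + \left(65614 - 28387\right) = \left(-199 - 188\right)^{2} + \left(65614 - 28387\right) = \left(-387\right)^{2} + 37227 = 149769 + 37227 = 186996$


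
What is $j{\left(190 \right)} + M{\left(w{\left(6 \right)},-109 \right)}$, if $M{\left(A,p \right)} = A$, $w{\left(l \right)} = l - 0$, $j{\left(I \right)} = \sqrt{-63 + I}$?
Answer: $6 + \sqrt{127} \approx 17.269$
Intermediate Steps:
$w{\left(l \right)} = l$ ($w{\left(l \right)} = l + 0 = l$)
$j{\left(190 \right)} + M{\left(w{\left(6 \right)},-109 \right)} = \sqrt{-63 + 190} + 6 = \sqrt{127} + 6 = 6 + \sqrt{127}$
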